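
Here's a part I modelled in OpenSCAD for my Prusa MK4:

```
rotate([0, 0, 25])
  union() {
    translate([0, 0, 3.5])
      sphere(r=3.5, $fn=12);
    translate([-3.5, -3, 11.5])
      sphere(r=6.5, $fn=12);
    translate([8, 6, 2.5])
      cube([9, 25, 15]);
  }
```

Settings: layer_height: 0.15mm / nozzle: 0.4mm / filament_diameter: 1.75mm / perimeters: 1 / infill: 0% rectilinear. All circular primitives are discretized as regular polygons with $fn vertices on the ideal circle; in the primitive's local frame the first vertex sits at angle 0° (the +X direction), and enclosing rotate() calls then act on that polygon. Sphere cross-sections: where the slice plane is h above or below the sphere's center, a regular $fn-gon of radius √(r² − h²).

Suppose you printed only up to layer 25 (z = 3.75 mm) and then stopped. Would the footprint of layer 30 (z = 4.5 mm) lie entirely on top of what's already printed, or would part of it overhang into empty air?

entirely on top

Compare the two slices. At z = 3.75: the r=3.5 sphere slices to a regular 12-gon of circumradius 3.491 (√(r²−h²) with h=0.25 from center) (area = (12/2)·3.491²·sin(360°/12) = 36.56 mm²); the sphere at (-3.5, -3) is absent (|z−center|=7.750 > r=6.5); the cube at (8, 6) is present — its section is the full 9×25 rectangle (area 225.00 mm²); Merging all regions: the 2 present regions are separate (no shared area or edge), so areas and boundary lengths simply add and each stays a separate island — area = 261.56 mm²; (whole slice rotated 25° about Z — lengths, areas and connectivity unchanged). At z = 4.5: the sphere: section is a regular 12-gon, circumradius = √(r²−h²) = √(3.5²−1²) = 3.354 (area = (12/2)·3.354²·sin(360°/12) = 33.75 mm²); the sphere at (-3.5, -3) is absent (|z−center|=7.000 > r=6.5); the 9×25 cube at (8, 6) contributes its full rectangle (area 225.00 mm²); Combining (union): the 2 present regions are separate (no shared area or edge), so areas and boundary lengths simply add and each stays a separate island — area = 258.75 mm²; (whole slice rotated 25° about Z — lengths, areas and connectivity unchanged). Checking containment: the cross-section at z = 4.5 is a subset of the cross-section at z = 3.75.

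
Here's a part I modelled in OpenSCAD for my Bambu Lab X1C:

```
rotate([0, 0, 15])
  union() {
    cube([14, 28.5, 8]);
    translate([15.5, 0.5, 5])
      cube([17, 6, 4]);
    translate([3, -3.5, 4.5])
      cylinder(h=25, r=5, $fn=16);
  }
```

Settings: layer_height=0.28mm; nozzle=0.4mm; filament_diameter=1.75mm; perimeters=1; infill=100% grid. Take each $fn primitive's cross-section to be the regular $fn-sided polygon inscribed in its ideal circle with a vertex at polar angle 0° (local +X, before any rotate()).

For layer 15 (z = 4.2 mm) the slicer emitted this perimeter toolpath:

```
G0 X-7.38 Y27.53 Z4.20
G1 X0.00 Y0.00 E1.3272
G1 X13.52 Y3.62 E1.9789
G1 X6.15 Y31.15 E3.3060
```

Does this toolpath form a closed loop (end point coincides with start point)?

no

Start point (G0): (-7.38, 27.53). End point (last G1): the path does not return to the start — open.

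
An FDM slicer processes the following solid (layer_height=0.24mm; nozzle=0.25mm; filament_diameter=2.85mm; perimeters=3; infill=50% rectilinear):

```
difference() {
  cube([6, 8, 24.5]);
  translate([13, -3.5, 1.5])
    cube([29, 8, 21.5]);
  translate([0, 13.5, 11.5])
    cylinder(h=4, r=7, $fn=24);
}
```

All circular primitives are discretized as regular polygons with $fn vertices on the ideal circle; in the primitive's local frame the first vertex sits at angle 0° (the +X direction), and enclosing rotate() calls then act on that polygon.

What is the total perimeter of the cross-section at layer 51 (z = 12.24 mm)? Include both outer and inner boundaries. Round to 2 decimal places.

26.85 mm

At z = 12.24 mm: the 6×8 cube contributes its full rectangle (perimeter 28.00 mm); the cube at (13, -3.5) (footprint 29×8) is included at this height (perimeter 74.00 mm); the r=7 cylinder at (0, 13.5) gives a regular 24-gon of circumradius 7 (constant along its height) (perimeter = 2·24·7.000·sin(180°/24) = 43.86 mm); Subtracting the remaining from the first: starting from the 6×8 cube, the 29×8 cube at (13, -3.5) misses the remaining region (no effect); the r=7 cylinder at (0, 13.5) partially overlaps it — only the 4.25 mm² overlap (of its 152.19 mm²) is removed, clipping the outline — boundary = 26.85 mm. Overall, the cross-section is a single solid region. Total boundary length (outer) = 26.85 mm.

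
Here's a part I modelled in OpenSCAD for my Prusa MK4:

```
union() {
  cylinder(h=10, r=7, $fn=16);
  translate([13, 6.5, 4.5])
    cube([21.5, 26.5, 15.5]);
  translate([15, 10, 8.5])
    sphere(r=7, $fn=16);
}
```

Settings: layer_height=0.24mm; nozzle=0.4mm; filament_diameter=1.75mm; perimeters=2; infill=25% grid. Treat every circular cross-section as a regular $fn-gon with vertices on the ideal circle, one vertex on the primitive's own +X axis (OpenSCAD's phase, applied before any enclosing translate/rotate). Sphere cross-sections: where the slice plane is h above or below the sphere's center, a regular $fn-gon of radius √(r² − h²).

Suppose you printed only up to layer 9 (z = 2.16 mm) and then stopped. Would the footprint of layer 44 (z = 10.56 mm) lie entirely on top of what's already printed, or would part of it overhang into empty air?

Compare the two slices. At z = 2.16: the r=7 cylinder gives a regular 16-gon of circumradius 7 (constant along its height) (area = (16/2)·7.000²·sin(360°/16) = 150.01 mm²); the cube at (13, 6.5) is absent (z outside [4.5, 20]); the sphere at (15, 10): section is a regular 16-gon, circumradius = √(r²−h²) = √(7²−6.34²) = 2.967 (area = (16/2)·2.967²·sin(360°/16) = 26.95 mm²); Taking the union: the 2 present regions are separate (no shared area or edge), so areas and boundary lengths simply add and each stays a separate island — area = 176.97 mm². At z = 10.56: the cylinder is not intersected at this z (z outside [0, 10]); the 21.5×26.5 cube at (13, 6.5) contributes its full rectangle (area 569.75 mm²); the r=7 sphere at (15, 10) contributes a regular 16-gon of circumradius √(7²−2.06²) = 6.690 (area = (16/2)·6.690²·sin(360°/16) = 137.02 mm²); Taking the union: the regions partially overlap — summed areas 706.77 mm² minus the doubly-counted overlap 76.23 mm² gives 630.54 mm² — area = 630.54 mm². Checking containment: at z = 10.56 the cross-section extends beyond the z = 2.16 cross-section by about 603.59 mm².

part overhangs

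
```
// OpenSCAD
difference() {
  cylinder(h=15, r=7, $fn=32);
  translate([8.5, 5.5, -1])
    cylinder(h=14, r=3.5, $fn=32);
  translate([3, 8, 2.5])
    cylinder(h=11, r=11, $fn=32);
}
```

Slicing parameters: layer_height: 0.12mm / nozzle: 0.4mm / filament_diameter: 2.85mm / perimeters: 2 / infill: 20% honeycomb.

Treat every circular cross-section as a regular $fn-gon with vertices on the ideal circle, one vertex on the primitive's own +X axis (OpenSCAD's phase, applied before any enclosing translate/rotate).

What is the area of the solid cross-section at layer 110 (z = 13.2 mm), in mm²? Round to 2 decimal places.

53.77 mm²

At z = 13.2 mm: the r=7 cylinder gives a regular 32-gon of circumradius 7 (constant along its height) (area = (32/2)·7.000²·sin(360°/32) = 152.95 mm²); the cylinder at (8.5, 5.5) is absent (z outside [-1, 13]); the r=11 cylinder at (3, 8) gives a regular 32-gon of circumradius 11 (constant along its height) (area = (32/2)·11.000²·sin(360°/32) = 377.69 mm²); After the difference (first − rest): starting from the r=7 cylinder (152.95 mm²), the r=11 cylinder at (3, 8) partially overlaps it — only the 99.19 mm² overlap (of its 377.69 mm²) is removed, clipping the outline — area = 53.77 mm². Overall, the cross-section is a single solid region. Net area = 53.77 mm².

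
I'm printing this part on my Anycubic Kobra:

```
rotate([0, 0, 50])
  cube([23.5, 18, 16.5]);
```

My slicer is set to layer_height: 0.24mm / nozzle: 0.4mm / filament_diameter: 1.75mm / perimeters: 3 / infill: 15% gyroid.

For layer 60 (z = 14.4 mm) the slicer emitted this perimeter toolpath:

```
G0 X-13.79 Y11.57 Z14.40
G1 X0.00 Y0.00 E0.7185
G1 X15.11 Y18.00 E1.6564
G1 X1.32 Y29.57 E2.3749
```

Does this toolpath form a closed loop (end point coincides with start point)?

no

Start point (G0): (-13.79, 11.57). End point (last G1): the path does not return to the start — open.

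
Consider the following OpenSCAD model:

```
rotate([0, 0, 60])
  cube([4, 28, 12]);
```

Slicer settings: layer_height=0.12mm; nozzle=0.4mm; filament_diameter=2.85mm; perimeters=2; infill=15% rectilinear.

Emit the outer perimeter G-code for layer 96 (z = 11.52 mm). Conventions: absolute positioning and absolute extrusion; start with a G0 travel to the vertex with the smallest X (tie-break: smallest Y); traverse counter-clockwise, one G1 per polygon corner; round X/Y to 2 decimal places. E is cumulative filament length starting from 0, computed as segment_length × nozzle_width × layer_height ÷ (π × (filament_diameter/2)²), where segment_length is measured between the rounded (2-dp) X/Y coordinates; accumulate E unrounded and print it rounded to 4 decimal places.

G0 X-24.25 Y14.00 Z11.52
G1 X0.00 Y0.00 E0.2107
G1 X2.00 Y3.46 E0.2408
G1 X-22.25 Y17.46 E0.4514
G1 X-24.25 Y14.00 E0.4815

At z = 11.52 mm: the 4×28 cube contributes its full rectangle; (whole slice rotated 60° about Z — lengths, areas and connectivity unchanged). The outline is a single polygon with 4 vertices. Extrusion per mm of travel: 0.4 × 0.12 / (π × 1.425²) = 0.007524. Accumulating E over each segment gives final E = 0.4815.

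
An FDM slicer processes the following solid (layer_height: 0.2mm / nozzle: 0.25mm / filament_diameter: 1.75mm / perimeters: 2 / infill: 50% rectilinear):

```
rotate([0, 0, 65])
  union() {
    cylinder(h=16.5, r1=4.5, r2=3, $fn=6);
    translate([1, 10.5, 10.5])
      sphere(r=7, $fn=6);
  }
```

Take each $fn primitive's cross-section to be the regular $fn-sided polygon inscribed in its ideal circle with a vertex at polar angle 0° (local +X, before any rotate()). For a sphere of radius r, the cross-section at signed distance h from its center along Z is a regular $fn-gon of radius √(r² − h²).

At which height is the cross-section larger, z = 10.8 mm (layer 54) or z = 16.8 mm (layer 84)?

layer 54 (z = 10.8 mm)

Layer 54 (z = 10.8): the cone contributes a regular 6-gon of circumradius 3.518 (interpolated between r1=4.5 and r2=3 at t=0.655) (area = (6/2)·3.518²·sin(360°/6) = 32.16 mm²); the sphere at (1, 10.5): section is a regular 6-gon, circumradius = √(r²−h²) = √(7²−0.3²) = 6.994 (area = (6/2)·6.994²·sin(360°/6) = 127.07 mm²); Combining (union): the 2 present regions are separate (no shared area or edge), so areas and boundary lengths simply add and each stays a separate island — area = 159.23 mm²; (whole slice rotated 65° about Z — lengths, areas and connectivity unchanged). So its area = 159.23 mm². Layer 84 (z = 16.8): the cone does not reach this height (z outside [0, 16.5]); the r=7 sphere at (1, 10.5) slices to a regular 6-gon of circumradius 3.051 (√(r²−h²) with h=6.3 from center) (area = (6/2)·3.051²·sin(360°/6) = 24.19 mm²); Merging all regions: only the r=7 sphere at (1, 10.5) is present, so the union is just that shape — area = 24.19 mm²; (rotated 65° about Z; rotation is an isometry so areas/perimeters/island counts are preserved). So its area = 24.19 mm². Layer 54 is larger (159.23 vs 24.19 mm²).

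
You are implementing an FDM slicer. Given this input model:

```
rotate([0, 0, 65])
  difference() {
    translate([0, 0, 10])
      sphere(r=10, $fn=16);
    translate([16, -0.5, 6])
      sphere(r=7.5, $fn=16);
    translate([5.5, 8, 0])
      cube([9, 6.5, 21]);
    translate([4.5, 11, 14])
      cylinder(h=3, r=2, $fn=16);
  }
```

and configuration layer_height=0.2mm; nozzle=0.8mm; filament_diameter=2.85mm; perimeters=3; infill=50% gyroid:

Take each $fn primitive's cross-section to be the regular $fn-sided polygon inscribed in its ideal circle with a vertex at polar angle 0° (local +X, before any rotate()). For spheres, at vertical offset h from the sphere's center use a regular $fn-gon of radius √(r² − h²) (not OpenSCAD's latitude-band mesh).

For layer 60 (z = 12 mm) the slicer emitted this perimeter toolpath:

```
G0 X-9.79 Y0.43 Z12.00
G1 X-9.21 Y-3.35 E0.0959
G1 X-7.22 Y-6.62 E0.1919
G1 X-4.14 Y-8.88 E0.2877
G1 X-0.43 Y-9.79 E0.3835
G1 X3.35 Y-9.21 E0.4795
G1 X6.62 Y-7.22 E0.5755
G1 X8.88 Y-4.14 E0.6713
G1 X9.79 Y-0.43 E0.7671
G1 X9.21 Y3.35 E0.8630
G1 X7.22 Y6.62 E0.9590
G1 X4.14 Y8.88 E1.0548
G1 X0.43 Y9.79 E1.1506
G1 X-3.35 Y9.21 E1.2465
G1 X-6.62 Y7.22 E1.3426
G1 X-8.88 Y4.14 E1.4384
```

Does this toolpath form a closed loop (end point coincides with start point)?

Start point (G0): (-9.79, 0.43). End point (last G1): the path does not return to the start — open.

no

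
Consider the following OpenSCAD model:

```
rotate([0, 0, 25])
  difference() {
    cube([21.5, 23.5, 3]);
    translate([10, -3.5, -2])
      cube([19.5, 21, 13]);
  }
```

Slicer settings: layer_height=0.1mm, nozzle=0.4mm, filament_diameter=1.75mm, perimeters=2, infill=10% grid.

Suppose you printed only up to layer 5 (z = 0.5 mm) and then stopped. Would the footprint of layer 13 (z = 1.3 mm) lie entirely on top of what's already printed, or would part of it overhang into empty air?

Compare the two slices. At z = 0.5: the cube (footprint 21.5×23.5) is included at this height (area 505.25 mm²); the cube at (10, -3.5) is present — its section is the full 19.5×21 rectangle (area 409.50 mm²); Subtracting the remaining from the first: starting from the 21.5×23.5 cube (505.25 mm²), the 19.5×21 cube at (10, -3.5) partially overlaps it — only the 201.25 mm² overlap (of its 409.50 mm²) is removed, clipping the outline — area = 304.00 mm²; (rotated 25° about Z; rotation is an isometry so areas/perimeters/island counts are preserved). At z = 1.3: the cube is present — its section is the full 21.5×23.5 rectangle (area 505.25 mm²); the cube at (10, -3.5) (footprint 19.5×21) is included at this height (area 409.50 mm²); After the difference (first − rest): starting from the 21.5×23.5 cube (505.25 mm²), the 19.5×21 cube at (10, -3.5) partially overlaps it — only the 201.25 mm² overlap (of its 409.50 mm²) is removed, clipping the outline — area = 304.00 mm²; (rotated 25° about Z; rotation is an isometry so areas/perimeters/island counts are preserved). Checking containment: the cross-section at z = 1.3 is a subset of the cross-section at z = 0.5.

entirely on top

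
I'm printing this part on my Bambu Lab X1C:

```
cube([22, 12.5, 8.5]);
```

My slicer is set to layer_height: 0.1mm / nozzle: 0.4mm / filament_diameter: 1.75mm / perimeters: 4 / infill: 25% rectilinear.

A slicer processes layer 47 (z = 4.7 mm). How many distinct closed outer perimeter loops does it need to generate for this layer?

At z = 4.7 mm: the cube (footprint 22×12.5) is included at this height. The result has 1 disconnected region.

1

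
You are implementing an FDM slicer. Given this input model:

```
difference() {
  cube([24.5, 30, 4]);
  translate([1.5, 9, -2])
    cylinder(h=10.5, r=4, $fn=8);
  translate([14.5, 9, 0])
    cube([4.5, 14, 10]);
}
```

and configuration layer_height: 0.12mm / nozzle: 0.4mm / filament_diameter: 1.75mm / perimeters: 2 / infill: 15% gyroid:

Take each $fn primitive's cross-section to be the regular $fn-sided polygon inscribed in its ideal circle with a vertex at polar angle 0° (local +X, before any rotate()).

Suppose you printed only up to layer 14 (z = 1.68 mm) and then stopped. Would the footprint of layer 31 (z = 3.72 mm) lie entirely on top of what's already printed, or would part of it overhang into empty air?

entirely on top

Compare the two slices. At z = 1.68: the cube (footprint 24.5×30) is included at this height (area 735.00 mm²); the cylinder at (1.5, 9): section is a regular 8-gon, circumradius r=4 (area = (8/2)·4.000²·sin(360°/8) = 45.25 mm²); the cube at (14.5, 9) (footprint 4.5×14) is included at this height (area 63.00 mm²); After the difference (first − rest): starting from the 24.5×30 cube (735.00 mm²), the r=4 cylinder at (1.5, 9) partially overlaps it — only the 33.70 mm² overlap (of its 45.25 mm²) is removed, clipping the outline; the 4.5×14 cube at (14.5, 9) lies wholly inside it (removes its full 63.00 mm² and its 37.00 mm outline becomes a hole wall) — area = 638.30 mm². At z = 3.72: the cube is present — its section is the full 24.5×30 rectangle (area 735.00 mm²); the r=4 cylinder at (1.5, 9) gives a regular 8-gon of circumradius 4 (constant along its height) (area = (8/2)·4.000²·sin(360°/8) = 45.25 mm²); the cube at (14.5, 9) (footprint 4.5×14) is included at this height (area 63.00 mm²); Subtracting the remaining from the first: starting from the 24.5×30 cube (735.00 mm²), the r=4 cylinder at (1.5, 9) partially overlaps it — only the 33.70 mm² overlap (of its 45.25 mm²) is removed, clipping the outline; the 4.5×14 cube at (14.5, 9) lies wholly inside it (removes its full 63.00 mm² and its 37.00 mm outline becomes a hole wall) — area = 638.30 mm². Checking containment: the cross-section at z = 3.72 is a subset of the cross-section at z = 1.68.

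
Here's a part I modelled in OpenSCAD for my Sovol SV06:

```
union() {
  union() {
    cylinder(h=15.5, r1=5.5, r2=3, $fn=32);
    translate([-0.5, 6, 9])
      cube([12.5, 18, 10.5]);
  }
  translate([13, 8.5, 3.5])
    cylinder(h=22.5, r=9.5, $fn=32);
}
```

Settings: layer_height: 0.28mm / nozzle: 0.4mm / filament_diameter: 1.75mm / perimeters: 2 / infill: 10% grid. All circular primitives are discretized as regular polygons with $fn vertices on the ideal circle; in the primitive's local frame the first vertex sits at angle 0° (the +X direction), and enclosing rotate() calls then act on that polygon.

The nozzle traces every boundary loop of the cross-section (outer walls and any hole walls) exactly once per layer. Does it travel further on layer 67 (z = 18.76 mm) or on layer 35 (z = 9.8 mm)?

Layer 67 (z = 18.76): the cone is not intersected at this z (z outside [0, 15.5]); the cube at (-0.5, 6) is present — its section is the full 12.5×18 rectangle (perimeter 61.00 mm); Taking the union: only the 12.5×18 cube at (-0.5, 6) is present, so the union is just that shape — boundary = 61.00 mm; the r=9.5 cylinder at (13, 8.5) contributes a regular 32-gon of circumradius 9.5 (perimeter = 2·32·9.500·sin(180°/32) = 59.59 mm); Combining (union): the regions partially overlap (shared area 81.88 mm²), so the edge portions inside another operand are dropped and the merged outline is re-measured after clipping — boundary = 84.14 mm. So its perimeter = 84.14 mm. Layer 35 (z = 9.8): the cone contributes a regular 32-gon of circumradius 3.919 (interpolated between r1=5.5 and r2=3 at t=0.632) (perimeter = 2·32·3.919·sin(180°/32) = 24.59 mm); the cube at (-0.5, 6) is present — its section is the full 12.5×18 rectangle (perimeter 61.00 mm); Combining (union): the 2 present regions are separate (no shared area or edge), so areas and boundary lengths simply add and each stays a separate island — boundary = 85.59 mm; the cylinder at (13, 8.5): section is a regular 32-gon, circumradius r=9.5 (perimeter = 2·32·9.500·sin(180°/32) = 59.59 mm); Combining (union): the regions partially overlap (shared area 81.88 mm²), so the edge portions inside another operand are dropped and the merged outline is re-measured after clipping — boundary = 108.73 mm. So its perimeter = 108.73 mm. Layer 35 is larger (108.73 vs 84.14 mm).

layer 35 (z = 9.8 mm)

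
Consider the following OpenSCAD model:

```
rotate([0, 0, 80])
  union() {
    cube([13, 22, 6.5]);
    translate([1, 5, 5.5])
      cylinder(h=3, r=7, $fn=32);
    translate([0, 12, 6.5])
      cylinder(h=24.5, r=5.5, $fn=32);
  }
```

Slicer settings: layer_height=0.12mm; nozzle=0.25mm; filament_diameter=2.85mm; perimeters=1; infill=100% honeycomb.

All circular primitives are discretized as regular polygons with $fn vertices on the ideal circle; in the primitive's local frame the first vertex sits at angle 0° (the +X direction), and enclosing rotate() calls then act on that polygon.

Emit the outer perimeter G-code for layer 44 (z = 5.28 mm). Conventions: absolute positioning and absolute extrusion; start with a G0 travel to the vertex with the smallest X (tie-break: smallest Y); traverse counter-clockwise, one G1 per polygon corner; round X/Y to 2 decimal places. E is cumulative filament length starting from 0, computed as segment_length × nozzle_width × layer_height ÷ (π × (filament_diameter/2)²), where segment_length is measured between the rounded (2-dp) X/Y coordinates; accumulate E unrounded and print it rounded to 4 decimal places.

G0 X-21.67 Y3.82 Z5.28
G1 X0.00 Y0.00 E0.1035
G1 X2.26 Y12.80 E0.1646
G1 X-19.41 Y16.62 E0.2681
G1 X-21.67 Y3.82 E0.3292

At z = 5.28 mm: the 13×22 cube contributes its full rectangle; the cylinder at (1, 5) is not intersected at this z (z outside [5.5, 8.5]); the cylinder at (0, 12) is not intersected at this z (z outside [6.5, 31]); Taking the union: only the 13×22 cube is present, so the union is just that shape — 1 connected region; (rotated 80° about Z; rotation is an isometry so areas/perimeters/island counts are preserved). The outline is a single polygon with 4 vertices. Extrusion per mm of travel: 0.25 × 0.12 / (π × 1.425²) = 0.004703. Accumulating E over each segment gives final E = 0.3292.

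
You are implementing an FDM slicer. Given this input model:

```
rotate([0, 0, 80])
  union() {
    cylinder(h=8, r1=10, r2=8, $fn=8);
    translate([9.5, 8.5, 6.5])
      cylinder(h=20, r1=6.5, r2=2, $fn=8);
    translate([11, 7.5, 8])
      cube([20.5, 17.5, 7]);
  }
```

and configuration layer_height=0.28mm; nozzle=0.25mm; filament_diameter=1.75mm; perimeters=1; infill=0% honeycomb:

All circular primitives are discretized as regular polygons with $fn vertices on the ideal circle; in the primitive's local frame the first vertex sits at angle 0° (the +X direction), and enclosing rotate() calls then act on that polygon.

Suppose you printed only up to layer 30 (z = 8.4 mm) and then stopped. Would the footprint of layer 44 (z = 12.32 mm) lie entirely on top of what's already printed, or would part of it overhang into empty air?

entirely on top

Compare the two slices. At z = 8.4: the cone does not reach this height (z outside [0, 8]); the cone at (9.5, 8.5) contributes a regular 8-gon of circumradius 6.072 (interpolated between r1=6.5 and r2=2 at t=0.095) (area = (8/2)·6.072²·sin(360°/8) = 104.30 mm²); the 20.5×17.5 cube at (11, 7.5) contributes its full rectangle (area 358.75 mm²); Taking the union: the regions partially overlap — summed areas 463.05 mm² minus the doubly-counted overlap 21.80 mm² gives 441.25 mm² — area = 441.25 mm²; (rotated 80° about Z; rotation is an isometry so areas/perimeters/island counts are preserved). At z = 12.32: the cone is not intersected at this z (z outside [0, 8]); the cone at (9.5, 8.5): at t=0.291 of its height the radius interpolates to r₁+(r₂−r₁)t = 5.191, giving a regular 8-gon of that circumradius (area = (8/2)·5.191²·sin(360°/8) = 76.20 mm²); the cube at (11, 7.5) (footprint 20.5×17.5) is included at this height (area 358.75 mm²); Combining (union): the regions partially overlap — summed areas 434.95 mm² minus the doubly-counted overlap 15.21 mm² gives 419.74 mm² — area = 419.74 mm²; (rotated 80° about Z; rotation is an isometry so areas/perimeters/island counts are preserved). Checking containment: the cross-section at z = 12.32 is a subset of the cross-section at z = 8.4.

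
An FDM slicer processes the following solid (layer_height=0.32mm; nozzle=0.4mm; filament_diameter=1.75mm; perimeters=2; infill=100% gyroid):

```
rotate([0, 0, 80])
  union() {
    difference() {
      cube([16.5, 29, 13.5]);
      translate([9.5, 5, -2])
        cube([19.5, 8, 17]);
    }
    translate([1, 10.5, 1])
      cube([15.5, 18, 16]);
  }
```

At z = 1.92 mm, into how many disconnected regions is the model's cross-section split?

1

At z = 1.92 mm: the cube (footprint 16.5×29) is included at this height; the cube at (9.5, 5) is present — its section is the full 19.5×8 rectangle; Taking the first minus the rest: starting from the 16.5×29 cube, the 19.5×8 cube at (9.5, 5) partially overlaps it — only the 56.00 mm² overlap (of its 156.00 mm²) is removed, clipping the outline — 1 connected region; the cube at (1, 10.5) (footprint 15.5×18) is included at this height; Taking the union: the regions partially overlap (shared area 261.50 mm²), so overlapping operands fuse into one piece — 1 connected region; (whole slice rotated 80° about Z — lengths, areas and connectivity unchanged). The result has 1 disconnected region.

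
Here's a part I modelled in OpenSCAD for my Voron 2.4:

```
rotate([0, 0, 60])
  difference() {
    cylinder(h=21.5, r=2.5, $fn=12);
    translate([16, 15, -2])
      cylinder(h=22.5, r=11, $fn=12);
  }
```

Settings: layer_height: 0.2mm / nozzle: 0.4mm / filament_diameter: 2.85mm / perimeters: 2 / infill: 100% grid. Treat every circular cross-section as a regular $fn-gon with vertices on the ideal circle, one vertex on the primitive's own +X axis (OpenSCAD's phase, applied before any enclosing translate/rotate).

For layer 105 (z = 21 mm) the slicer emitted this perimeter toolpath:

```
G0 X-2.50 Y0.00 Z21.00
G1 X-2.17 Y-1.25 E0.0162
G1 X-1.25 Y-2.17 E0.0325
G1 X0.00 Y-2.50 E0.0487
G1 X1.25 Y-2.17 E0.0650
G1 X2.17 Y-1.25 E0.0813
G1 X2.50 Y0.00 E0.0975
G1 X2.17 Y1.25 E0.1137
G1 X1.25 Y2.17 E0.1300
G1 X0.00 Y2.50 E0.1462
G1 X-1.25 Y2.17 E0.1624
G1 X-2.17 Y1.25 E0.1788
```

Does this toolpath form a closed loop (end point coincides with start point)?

Start point (G0): (-2.50, 0.00). End point (last G1): the path does not return to the start — open.

no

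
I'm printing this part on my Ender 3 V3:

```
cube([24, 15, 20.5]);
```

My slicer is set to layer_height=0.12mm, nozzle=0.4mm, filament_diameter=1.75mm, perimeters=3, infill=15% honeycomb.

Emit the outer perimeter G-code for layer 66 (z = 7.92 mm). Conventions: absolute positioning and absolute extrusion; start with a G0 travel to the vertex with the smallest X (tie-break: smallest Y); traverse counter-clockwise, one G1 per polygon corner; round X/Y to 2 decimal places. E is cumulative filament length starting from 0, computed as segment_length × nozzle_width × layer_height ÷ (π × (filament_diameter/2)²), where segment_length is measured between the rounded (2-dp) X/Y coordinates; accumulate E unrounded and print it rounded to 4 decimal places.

G0 X0.00 Y0.00 Z7.92
G1 X24.00 Y0.00 E0.4789
G1 X24.00 Y15.00 E0.7783
G1 X0.00 Y15.00 E1.2572
G1 X0.00 Y0.00 E1.5566

At z = 7.92 mm: the cube (footprint 24×15) is included at this height. The outline is a single polygon with 4 vertices. Extrusion per mm of travel: 0.4 × 0.12 / (π × 0.875²) = 0.019956. Accumulating E over each segment gives final E = 1.5566.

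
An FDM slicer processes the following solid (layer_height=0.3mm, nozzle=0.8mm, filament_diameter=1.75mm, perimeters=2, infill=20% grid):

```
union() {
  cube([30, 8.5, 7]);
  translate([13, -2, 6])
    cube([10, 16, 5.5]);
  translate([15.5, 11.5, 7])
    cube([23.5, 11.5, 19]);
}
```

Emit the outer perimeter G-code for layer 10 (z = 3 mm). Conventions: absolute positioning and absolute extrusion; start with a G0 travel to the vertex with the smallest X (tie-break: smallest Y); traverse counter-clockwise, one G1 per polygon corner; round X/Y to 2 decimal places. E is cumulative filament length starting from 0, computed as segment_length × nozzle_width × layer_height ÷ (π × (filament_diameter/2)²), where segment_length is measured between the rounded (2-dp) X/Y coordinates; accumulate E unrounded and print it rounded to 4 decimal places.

At z = 3 mm: the cube is present — its section is the full 30×8.5 rectangle; the cube at (13, -2) does not reach this height (z outside [6, 11.5]); the cube at (15.5, 11.5) is not intersected at this z (z outside [7, 26]); Taking the union: only the 30×8.5 cube is present, so the union is just that shape — 1 connected region. The outline is a single polygon with 4 vertices. Extrusion per mm of travel: 0.8 × 0.3 / (π × 0.875²) = 0.099780. Accumulating E over each segment gives final E = 7.6831.

G0 X0.00 Y0.00 Z3.00
G1 X30.00 Y0.00 E2.9934
G1 X30.00 Y8.50 E3.8415
G1 X0.00 Y8.50 E6.8350
G1 X0.00 Y0.00 E7.6831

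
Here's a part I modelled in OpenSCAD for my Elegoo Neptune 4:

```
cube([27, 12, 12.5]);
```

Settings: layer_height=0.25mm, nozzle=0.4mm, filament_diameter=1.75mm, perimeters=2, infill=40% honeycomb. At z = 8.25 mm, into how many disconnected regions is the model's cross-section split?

At z = 8.25 mm: the 27×12 cube contributes its full rectangle. The result has 1 disconnected region.

1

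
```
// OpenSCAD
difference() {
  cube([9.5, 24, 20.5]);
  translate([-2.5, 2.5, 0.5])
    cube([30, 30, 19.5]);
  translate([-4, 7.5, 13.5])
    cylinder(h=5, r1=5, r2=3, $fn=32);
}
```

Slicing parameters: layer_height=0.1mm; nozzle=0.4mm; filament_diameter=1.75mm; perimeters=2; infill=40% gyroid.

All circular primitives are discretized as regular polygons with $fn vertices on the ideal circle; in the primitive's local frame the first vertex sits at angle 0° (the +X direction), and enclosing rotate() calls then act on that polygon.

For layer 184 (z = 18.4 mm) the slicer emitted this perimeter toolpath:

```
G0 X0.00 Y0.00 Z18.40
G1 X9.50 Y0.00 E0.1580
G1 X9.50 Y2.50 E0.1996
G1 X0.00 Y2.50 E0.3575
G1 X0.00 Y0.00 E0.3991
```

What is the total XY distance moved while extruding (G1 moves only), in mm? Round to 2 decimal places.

24.00 mm

Sum the Euclidean lengths of each G1 segment: total = 24.00 mm.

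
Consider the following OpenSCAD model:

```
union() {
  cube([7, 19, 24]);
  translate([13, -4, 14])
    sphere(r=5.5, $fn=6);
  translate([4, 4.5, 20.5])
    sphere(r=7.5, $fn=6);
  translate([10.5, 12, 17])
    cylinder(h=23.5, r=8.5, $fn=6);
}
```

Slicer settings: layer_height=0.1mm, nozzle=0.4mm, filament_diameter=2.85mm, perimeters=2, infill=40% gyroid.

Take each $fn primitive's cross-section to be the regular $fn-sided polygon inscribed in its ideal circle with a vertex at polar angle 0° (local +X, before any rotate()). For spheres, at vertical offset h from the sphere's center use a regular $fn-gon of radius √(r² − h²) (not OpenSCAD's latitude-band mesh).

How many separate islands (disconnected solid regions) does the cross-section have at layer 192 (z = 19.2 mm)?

2

At z = 19.2 mm: the cube is present — its section is the full 7×19 rectangle; the r=5.5 sphere at (13, -4) contributes a regular 6-gon of circumradius √(5.5²−5.2²) = 1.792; the r=7.5 sphere at (4, 4.5) slices to a regular 6-gon of circumradius 7.386 (√(r²−h²) with h=1.3 from center); the r=8.5 cylinder at (10.5, 12) contributes a regular 6-gon of circumradius 8.5; Combining (union): the regions partially overlap (shared area 133.86 mm²), so overlapping operands fuse into one piece — 2 connected regions. Overall, the cross-section has 2 separate islands. Island count = 2.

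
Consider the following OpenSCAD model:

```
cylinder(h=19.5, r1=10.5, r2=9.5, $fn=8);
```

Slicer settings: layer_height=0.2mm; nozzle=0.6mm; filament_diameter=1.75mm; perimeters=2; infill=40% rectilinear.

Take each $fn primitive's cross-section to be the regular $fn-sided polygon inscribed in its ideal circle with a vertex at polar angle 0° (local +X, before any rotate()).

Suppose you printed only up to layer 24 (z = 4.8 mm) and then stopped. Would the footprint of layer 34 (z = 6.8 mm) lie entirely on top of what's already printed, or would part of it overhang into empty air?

Compare the two slices. At z = 4.8: the cone contributes a regular 8-gon of circumradius 10.254 (interpolated between r1=10.5 and r2=9.5 at t=0.246) (area = (8/2)·10.254²·sin(360°/8) = 297.38 mm²). At z = 6.8: the cone contributes a regular 8-gon of circumradius 10.151 (interpolated between r1=10.5 and r2=9.5 at t=0.349) (area = (8/2)·10.151²·sin(360°/8) = 291.47 mm²). Checking containment: the cross-section at z = 6.8 is a subset of the cross-section at z = 4.8.

entirely on top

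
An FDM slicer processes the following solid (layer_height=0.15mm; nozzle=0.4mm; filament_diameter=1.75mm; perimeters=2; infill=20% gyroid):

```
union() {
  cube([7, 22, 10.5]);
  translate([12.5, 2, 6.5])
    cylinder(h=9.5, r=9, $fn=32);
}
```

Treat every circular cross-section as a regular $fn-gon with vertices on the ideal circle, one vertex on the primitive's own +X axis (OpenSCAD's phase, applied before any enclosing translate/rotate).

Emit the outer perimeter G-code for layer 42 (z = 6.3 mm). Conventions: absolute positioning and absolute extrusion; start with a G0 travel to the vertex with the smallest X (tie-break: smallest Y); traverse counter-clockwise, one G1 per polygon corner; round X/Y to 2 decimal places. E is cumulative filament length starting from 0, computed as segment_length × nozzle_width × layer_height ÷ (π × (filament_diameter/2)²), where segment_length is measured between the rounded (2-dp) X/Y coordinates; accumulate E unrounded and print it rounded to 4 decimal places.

At z = 6.3 mm: the cube is present — its section is the full 7×22 rectangle; the cylinder at (12.5, 2) is absent (z outside [6.5, 16]); Merging all regions: only the 7×22 cube is present, so the union is just that shape — 1 connected region. The outline is a single polygon with 4 vertices. Extrusion per mm of travel: 0.4 × 0.15 / (π × 0.875²) = 0.024945. Accumulating E over each segment gives final E = 1.4468.

G0 X0.00 Y0.00 Z6.30
G1 X7.00 Y0.00 E0.1746
G1 X7.00 Y22.00 E0.7234
G1 X0.00 Y22.00 E0.8980
G1 X0.00 Y0.00 E1.4468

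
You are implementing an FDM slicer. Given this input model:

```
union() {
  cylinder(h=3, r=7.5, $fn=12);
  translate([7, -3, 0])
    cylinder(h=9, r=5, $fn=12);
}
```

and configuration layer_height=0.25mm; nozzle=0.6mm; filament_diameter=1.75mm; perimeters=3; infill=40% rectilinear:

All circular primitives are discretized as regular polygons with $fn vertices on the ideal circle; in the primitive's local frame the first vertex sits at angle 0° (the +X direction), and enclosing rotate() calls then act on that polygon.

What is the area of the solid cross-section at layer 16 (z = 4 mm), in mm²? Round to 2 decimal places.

75.00 mm²

At z = 4 mm: the cylinder does not reach this height (z outside [0, 3]); the cylinder at (7, -3): section is a regular 12-gon, circumradius r=5 (area = (12/2)·5.000²·sin(360°/12) = 75.00 mm²); Taking the union: only the r=5 cylinder at (7, -3) is present, so the union is just that shape — area = 75.00 mm². Overall, the cross-section is a single solid region. Net area = 75.00 mm².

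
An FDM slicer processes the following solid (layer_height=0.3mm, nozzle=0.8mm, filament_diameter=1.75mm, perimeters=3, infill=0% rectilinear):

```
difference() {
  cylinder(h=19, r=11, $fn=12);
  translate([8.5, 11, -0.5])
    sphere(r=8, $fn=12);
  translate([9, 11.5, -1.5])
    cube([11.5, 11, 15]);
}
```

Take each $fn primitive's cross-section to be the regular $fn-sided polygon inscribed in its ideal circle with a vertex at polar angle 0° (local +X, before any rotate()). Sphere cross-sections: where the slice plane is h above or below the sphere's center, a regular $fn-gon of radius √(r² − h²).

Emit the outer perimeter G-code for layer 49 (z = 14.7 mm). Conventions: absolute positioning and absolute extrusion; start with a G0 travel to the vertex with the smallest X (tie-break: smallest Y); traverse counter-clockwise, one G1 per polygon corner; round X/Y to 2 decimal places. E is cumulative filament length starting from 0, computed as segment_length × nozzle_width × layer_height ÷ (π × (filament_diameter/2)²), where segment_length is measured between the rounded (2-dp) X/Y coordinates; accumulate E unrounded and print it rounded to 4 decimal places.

G0 X-11.00 Y0.00 Z14.70
G1 X-9.53 Y-5.50 E0.5681
G1 X-5.50 Y-9.53 E1.1367
G1 X0.00 Y-11.00 E1.7048
G1 X5.50 Y-9.53 E2.2728
G1 X9.53 Y-5.50 E2.8415
G1 X11.00 Y0.00 E3.4096
G1 X9.53 Y5.50 E3.9776
G1 X5.50 Y9.53 E4.5463
G1 X0.00 Y11.00 E5.1144
G1 X-5.50 Y9.53 E5.6824
G1 X-9.53 Y5.50 E6.2511
G1 X-11.00 Y0.00 E6.8192

At z = 14.7 mm: the cylinder: section is a regular 12-gon, circumradius r=11; the sphere at (8.5, 11) is absent (|z−center|=15.200 > r=8); the cube at (9, 11.5) is absent (z outside [-1.5, 13.5]); After the difference (first − rest): none of the subtracted shapes is present at this height, so the r=11 cylinder is unchanged — 1 connected region. The outline is a single polygon with 12 vertices. Extrusion per mm of travel: 0.8 × 0.3 / (π × 0.875²) = 0.099780. Accumulating E over each segment gives final E = 6.8192.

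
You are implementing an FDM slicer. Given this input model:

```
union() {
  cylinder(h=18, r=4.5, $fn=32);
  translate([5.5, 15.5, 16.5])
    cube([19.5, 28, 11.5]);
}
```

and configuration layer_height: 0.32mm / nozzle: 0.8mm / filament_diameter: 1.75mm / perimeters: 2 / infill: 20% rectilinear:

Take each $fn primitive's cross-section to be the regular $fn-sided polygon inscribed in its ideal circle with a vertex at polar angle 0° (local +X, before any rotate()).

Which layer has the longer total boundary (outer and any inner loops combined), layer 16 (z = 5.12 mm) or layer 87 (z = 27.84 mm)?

Layer 16 (z = 5.12): the r=4.5 cylinder contributes a regular 32-gon of circumradius 4.5 (perimeter = 2·32·4.500·sin(180°/32) = 28.23 mm); the cube at (5.5, 15.5) is absent (z outside [16.5, 28]); Merging all regions: only the r=4.5 cylinder is present, so the union is just that shape — boundary = 28.23 mm. So its perimeter = 28.23 mm. Layer 87 (z = 27.84): the cylinder does not reach this height (z outside [0, 18]); the 19.5×28 cube at (5.5, 15.5) contributes its full rectangle (perimeter 95.00 mm); Combining (union): only the 19.5×28 cube at (5.5, 15.5) is present, so the union is just that shape — boundary = 95.00 mm. So its perimeter = 95.00 mm. Layer 87 is larger (95.00 vs 28.23 mm).

layer 87 (z = 27.84 mm)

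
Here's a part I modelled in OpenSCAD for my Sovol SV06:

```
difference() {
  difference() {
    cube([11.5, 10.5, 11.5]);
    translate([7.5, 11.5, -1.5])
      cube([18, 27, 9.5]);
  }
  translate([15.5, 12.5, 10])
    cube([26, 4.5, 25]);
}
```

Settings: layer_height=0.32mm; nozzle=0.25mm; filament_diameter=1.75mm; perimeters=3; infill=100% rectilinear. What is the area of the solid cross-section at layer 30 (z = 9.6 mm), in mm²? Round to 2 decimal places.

At z = 9.6 mm: the 11.5×10.5 cube contributes its full rectangle (area 120.75 mm²); the cube at (7.5, 11.5) is not intersected at this z (z outside [-1.5, 8]); Subtracting the remaining from the first: none of the subtracted shapes is present at this height, so the 11.5×10.5 cube is unchanged — area = 120.75 mm²; the cube at (15.5, 12.5) does not reach this height (z outside [10, 35]); Taking the first minus the rest: none of the subtracted shapes is present at this height, so the result so far is unchanged — area = 120.75 mm². Overall, the cross-section is a single solid region. Net area = 120.75 mm².

120.75 mm²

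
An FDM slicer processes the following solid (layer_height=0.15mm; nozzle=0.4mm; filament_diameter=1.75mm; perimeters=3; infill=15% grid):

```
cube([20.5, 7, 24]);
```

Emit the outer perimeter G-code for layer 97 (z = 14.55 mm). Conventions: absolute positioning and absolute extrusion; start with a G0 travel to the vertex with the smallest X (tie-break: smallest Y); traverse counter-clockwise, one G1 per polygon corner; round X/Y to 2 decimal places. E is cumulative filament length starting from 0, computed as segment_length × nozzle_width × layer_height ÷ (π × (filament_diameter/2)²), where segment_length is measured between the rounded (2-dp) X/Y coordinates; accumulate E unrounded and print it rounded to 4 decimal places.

At z = 14.55 mm: the cube is present — its section is the full 20.5×7 rectangle. The outline is a single polygon with 4 vertices. Extrusion per mm of travel: 0.4 × 0.15 / (π × 0.875²) = 0.024945. Accumulating E over each segment gives final E = 1.3720.

G0 X0.00 Y0.00 Z14.55
G1 X20.50 Y0.00 E0.5114
G1 X20.50 Y7.00 E0.6860
G1 X0.00 Y7.00 E1.1974
G1 X0.00 Y0.00 E1.3720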